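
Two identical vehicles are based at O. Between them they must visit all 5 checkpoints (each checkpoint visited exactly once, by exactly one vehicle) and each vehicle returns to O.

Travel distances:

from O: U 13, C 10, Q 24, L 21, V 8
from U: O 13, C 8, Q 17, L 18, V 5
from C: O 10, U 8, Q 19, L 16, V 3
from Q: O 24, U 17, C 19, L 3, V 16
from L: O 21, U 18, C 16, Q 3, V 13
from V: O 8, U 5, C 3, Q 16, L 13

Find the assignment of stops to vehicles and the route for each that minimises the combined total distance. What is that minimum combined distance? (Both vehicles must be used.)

Check every non-empty split of the stops between the two vehicles; for each half take its own optimal tour:
  {U} + {C, Q, L, V}: 26 + 53 = 79
  {C} + {U, Q, L, V}: 20 + 54 = 74
  {U, C} + {Q, L, V}: 31 + 48 = 79
  {Q} + {U, C, L, V}: 48 + 57 = 105
  {U, Q} + {C, L, V}: 54 + 47 = 101
  {C, Q} + {U, L, V}: 53 + 52 = 105
  … (15 splits in total)
Best: vehicle 1 O → C → O = 20; vehicle 2 O → U → Q → L → V → O = 54; combined 74.

74 — the smallest possible combined total.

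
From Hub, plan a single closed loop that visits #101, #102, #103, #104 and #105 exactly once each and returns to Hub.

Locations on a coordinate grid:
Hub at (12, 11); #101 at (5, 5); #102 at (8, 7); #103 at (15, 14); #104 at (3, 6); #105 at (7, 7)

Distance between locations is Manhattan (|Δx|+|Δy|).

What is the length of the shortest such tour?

Minimum total distance: 42.

With 5 stops there are 5!/2 = 60 distinct round trips (a route and its reverse cost the same).
Hub→#101→#102→#103→#104→#105→Hub: 13+5+14+20+5+9 = 66
Hub→#101→#102→#103→#105→#104→Hub: 13+5+14+15+5+14 = 66
Hub→#101→#102→#104→#103→#105→Hub: 13+5+6+20+15+9 = 68
Hub→#101→#102→#104→#105→#103→Hub: 13+5+6+5+15+6 = 50
Hub→#101→#102→#105→#103→#104→Hub: 13+5+1+15+20+14 = 68
Hub→#101→#102→#105→#104→#103→Hub: 13+5+1+5+20+6 = 50
Hub→#101→#103→#102→#104→#105→Hub: 13+19+14+6+5+9 = 66
Hub→#101→#103→#102→#105→#104→Hub: 13+19+14+1+5+14 = 66
Hub→#101→#103→#104→#102→#105→Hub: 13+19+20+6+1+9 = 68
Hub→#101→#103→#104→#105→#102→Hub: 13+19+20+5+1+8 = 66
Hub→#101→#103→#105→#102→#104→Hub: 13+19+15+1+6+14 = 68
Hub→#101→#103→#105→#104→#102→Hub: 13+19+15+5+6+8 = 66
Hub→#101→#104→#102→#103→#105→Hub: 13+3+6+14+15+9 = 60
Hub→#101→#104→#102→#105→#103→Hub: 13+3+6+1+15+6 = 44
… (46 more)
Hub→#101→#104→#105→#102→#103→Hub: 13+3+5+1+14+6 = 42  ← best
The minimum is 42.
One optimal route: Hub → #101 → #104 → #105 → #102 → #103 → Hub (or its reverse).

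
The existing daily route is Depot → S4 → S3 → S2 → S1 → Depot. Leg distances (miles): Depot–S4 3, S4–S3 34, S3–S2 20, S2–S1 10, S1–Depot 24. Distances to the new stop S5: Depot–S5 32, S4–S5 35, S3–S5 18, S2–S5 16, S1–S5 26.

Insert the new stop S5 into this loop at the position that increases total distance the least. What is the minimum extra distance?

Insertion cost between consecutive stops i–j is d(i,S5) + d(S5,j) − d(i,j):
  between Depot and S4: 32 + 35 − 3 = 64
  between S4 and S3: 35 + 18 − 34 = 19
  between S3 and S2: 18 + 16 − 20 = 14
  between S2 and S1: 16 + 26 − 10 = 32
  between S1 and Depot: 26 + 32 − 24 = 34
Cheapest insertion is between S3 and S2, adding 14.
New total = 91 + 14 = 105.

Adding 14 miles by placing S5 on the S3–S2 leg.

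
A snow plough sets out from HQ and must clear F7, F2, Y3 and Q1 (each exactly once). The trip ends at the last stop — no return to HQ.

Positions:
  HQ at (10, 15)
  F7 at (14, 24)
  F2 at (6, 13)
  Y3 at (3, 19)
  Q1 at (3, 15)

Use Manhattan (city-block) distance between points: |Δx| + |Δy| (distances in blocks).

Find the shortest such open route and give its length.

Shortest open route: 31 blocks.

There are 4! = 24 possible orderings.
HQ - F7 - F2 - Y3 - Q1: 13+19+9+4 = 45
HQ - F7 - F2 - Q1 - Y3: 13+19+5+4 = 41
HQ - F7 - Y3 - F2 - Q1: 13+16+9+5 = 43
HQ - F7 - Y3 - Q1 - F2: 13+16+4+5 = 38
HQ - F7 - Q1 - F2 - Y3: 13+20+5+9 = 47
HQ - F7 - Q1 - Y3 - F2: 13+20+4+9 = 46
HQ - F2 - F7 - Y3 - Q1: 6+19+16+4 = 45
HQ - F2 - F7 - Q1 - Y3: 6+19+20+4 = 49
HQ - F2 - Y3 - F7 - Q1: 6+9+16+20 = 51
HQ - F2 - Y3 - Q1 - F7: 6+9+4+20 = 39
HQ - F2 - Q1 - F7 - Y3: 6+5+20+16 = 47
HQ - F2 - Q1 - Y3 - F7: 6+5+4+16 = 31
HQ - Y3 - F7 - F2 - Q1: 11+16+19+5 = 51
HQ - Y3 - F7 - Q1 - F2: 11+16+20+5 = 52
… (10 more)
The minimum is 31.
One shortest path: HQ → F2 → Q1 → Y3 → F7.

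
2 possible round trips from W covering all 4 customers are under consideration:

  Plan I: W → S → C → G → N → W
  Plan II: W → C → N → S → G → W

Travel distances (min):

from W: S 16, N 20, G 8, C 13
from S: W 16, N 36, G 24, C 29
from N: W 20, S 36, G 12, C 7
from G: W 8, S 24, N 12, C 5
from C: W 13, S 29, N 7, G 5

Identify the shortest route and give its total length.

82 min — Plan I is the shortest.

Plan I: 16 + 29 + 5 + 12 + 20 = 82
Plan II: 13 + 7 + 36 + 24 + 8 = 88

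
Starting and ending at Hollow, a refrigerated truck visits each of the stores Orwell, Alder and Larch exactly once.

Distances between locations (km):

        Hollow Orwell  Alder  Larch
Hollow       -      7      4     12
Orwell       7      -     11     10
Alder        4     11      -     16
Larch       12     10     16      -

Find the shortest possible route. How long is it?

Hollow - Orwell - Alder - Larch - Hollow: 7+11+16+12 = 46
Hollow - Orwell - Larch - Alder - Hollow: 7+10+16+4 = 37
Hollow - Alder - Orwell - Larch - Hollow: 4+11+10+12 = 37
The minimum is 37.
One optimal route: Hollow → Orwell → Larch → Alder → Hollow (or its reverse).

Minimum total distance: 37 km.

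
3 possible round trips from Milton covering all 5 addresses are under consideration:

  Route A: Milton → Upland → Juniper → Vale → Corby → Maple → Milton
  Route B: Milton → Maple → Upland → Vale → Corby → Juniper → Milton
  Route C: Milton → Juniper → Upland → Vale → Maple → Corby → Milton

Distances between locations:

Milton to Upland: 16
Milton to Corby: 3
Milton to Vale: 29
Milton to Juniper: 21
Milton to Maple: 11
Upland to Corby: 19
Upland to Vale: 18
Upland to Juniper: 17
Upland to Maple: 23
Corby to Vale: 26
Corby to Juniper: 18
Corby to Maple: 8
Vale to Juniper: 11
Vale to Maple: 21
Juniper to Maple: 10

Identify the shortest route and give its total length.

Shortest is Route C, total 88.

Route A: 16 + 17 + 11 + 26 + 8 + 11 = 89
Route B: 11 + 23 + 18 + 26 + 18 + 21 = 117
Route C: 21 + 17 + 18 + 21 + 8 + 3 = 88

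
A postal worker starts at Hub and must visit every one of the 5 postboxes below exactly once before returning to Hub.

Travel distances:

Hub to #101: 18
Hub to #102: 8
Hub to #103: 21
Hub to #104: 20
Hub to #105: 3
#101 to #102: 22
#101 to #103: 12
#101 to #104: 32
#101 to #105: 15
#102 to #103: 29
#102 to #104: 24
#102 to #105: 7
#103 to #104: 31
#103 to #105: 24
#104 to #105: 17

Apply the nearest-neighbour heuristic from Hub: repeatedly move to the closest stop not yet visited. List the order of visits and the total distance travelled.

Nearest-neighbour total = 95; route Hub → #105 → #102 → #101 → #103 → #104 → Hub.

Hub → [#105:3 / #102:8 / #101:18 / #104:20 / #103:21] → #105 (3)
#105 → [#102:7 / #101:15 / #104:17 / #103:24] → #102 (7)
#102 → [#101:22 / #104:24 / #103:29] → #101 (22)
#101 → [#103:12 / #104:32] → #103 (12)
#103 → [#104:31] → #104 (31)
Return #104→Hub: 20.
Total = 3 + 7 + 22 + 12 + 31 + 20 = 95.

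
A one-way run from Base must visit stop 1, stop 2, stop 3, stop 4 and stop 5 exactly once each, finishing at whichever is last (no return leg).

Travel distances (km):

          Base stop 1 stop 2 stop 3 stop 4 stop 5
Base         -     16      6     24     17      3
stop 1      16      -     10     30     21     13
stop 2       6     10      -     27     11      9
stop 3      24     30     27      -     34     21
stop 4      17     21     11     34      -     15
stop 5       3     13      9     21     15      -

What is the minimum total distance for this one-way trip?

69 km — the minimum one-way total.

There are 5! = 120 possible orderings.
Base→stop 1→stop 2→stop 3→stop 4→stop 5: 16+10+27+34+15 = 102
Base→stop 1→stop 2→stop 3→stop 5→stop 4: 16+10+27+21+15 = 89
Base→stop 1→stop 2→stop 4→stop 3→stop 5: 16+10+11+34+21 = 92
Base→stop 1→stop 2→stop 4→stop 5→stop 3: 16+10+11+15+21 = 73
Base→stop 1→stop 2→stop 5→stop 3→stop 4: 16+10+9+21+34 = 90
Base→stop 1→stop 2→stop 5→stop 4→stop 3: 16+10+9+15+34 = 84
Base→stop 1→stop 3→stop 2→stop 4→stop 5: 16+30+27+11+15 = 99
Base→stop 1→stop 3→stop 2→stop 5→stop 4: 16+30+27+9+15 = 97
Base→stop 1→stop 3→stop 4→stop 2→stop 5: 16+30+34+11+9 = 100
Base→stop 1→stop 3→stop 4→stop 5→stop 2: 16+30+34+15+9 = 104
Base→stop 1→stop 3→stop 5→stop 2→stop 4: 16+30+21+9+11 = 87
Base→stop 1→stop 3→stop 5→stop 4→stop 2: 16+30+21+15+11 = 93
Base→stop 1→stop 4→stop 2→stop 3→stop 5: 16+21+11+27+21 = 96
Base→stop 1→stop 4→stop 2→stop 5→stop 3: 16+21+11+9+21 = 78
… (106 more)
Base→stop 5→stop 4→stop 2→stop 1→stop 3: 3+15+11+10+30 = 69  ← best
The minimum is 69.
One shortest path: Base → stop 5 → stop 4 → stop 2 → stop 1 → stop 3.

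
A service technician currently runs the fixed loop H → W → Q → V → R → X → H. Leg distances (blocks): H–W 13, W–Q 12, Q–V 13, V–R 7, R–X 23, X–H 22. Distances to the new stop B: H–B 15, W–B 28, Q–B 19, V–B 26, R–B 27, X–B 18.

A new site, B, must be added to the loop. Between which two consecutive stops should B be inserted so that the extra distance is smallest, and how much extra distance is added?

Adding 11 blocks by placing B on the X–H leg.

Insertion cost between consecutive stops i–j is d(i,B) + d(B,j) − d(i,j):
  between H and W: 15 + 28 − 13 = 30
  between W and Q: 28 + 19 − 12 = 35
  between Q and V: 19 + 26 − 13 = 32
  between V and R: 26 + 27 − 7 = 46
  between R and X: 27 + 18 − 23 = 22
  between X and H: 18 + 15 − 22 = 11
Cheapest insertion is between X and H, adding 11.
New total = 90 + 11 = 101.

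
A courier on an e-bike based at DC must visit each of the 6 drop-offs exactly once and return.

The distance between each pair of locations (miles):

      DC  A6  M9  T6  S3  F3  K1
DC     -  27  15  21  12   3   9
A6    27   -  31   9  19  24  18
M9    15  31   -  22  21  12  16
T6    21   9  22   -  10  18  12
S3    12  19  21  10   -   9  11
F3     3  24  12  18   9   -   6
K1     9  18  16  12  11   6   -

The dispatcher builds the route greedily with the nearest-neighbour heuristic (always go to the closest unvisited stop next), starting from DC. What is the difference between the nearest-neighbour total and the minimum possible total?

Excess over optimum: 5 miles.

DC: F3=3, K1=9, S3=12, M9=15, T6=21, A6=27 ⇒ F3
F3: K1=6, S3=9, M9=12, T6=18, A6=24 ⇒ K1
K1: S3=11, T6=12, M9=16, A6=18 ⇒ S3
S3: T6=10, A6=19, M9=21 ⇒ T6
T6: A6=9, M9=22 ⇒ A6
A6: M9=31 ⇒ M9
NN route DC → F3 → K1 → S3 → T6 → A6 → M9 → DC costs 85.
Optimal: DC → M9 → K1 → A6 → T6 → S3 → F3 → DC costs 80 (by enumerating all 360 distinct tours).
Excess = 85 − 80 = 5.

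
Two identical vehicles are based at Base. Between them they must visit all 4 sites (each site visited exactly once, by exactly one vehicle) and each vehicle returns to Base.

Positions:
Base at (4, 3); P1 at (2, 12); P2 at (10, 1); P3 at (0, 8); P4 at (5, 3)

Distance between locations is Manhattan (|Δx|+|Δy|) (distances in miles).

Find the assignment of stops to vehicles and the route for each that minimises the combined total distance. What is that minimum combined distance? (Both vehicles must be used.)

There are 2^3 − 1 = 7 ways to divide the 4 stops into two non-empty groups. For each, the best each vehicle can do is its own shortest tour through its group:
  {P1} + {P2, P3, P4}: 22 + 34 = 56
  {P2} + {P1, P3, P4}: 16 + 28 = 44
  {P1, P2} + {P3, P4}: 38 + 20 = 58
  {P3} + {P1, P2, P4}: 18 + 38 = 56
  {P1, P3} + {P2, P4}: 26 + 16 = 42
  {P2, P3} + {P1, P4}: 34 + 24 = 58
  … (7 splits in total)
Best: vehicle 1 Base → P1 → P3 → Base = 26; vehicle 2 Base → P2 → P4 → Base = 16; combined 42.

Minimum combined distance: 42 miles.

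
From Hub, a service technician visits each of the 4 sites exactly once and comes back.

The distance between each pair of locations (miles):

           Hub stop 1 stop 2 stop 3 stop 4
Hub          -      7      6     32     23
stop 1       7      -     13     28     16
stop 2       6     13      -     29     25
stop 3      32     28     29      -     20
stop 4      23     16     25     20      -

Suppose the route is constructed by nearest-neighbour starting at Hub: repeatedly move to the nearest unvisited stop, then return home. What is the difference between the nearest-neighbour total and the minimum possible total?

From Hub: stop 2=6, stop 1=7, stop 4=23, stop 3=32 → choose stop 2 (6).
From stop 2: stop 1=13, stop 4=25, stop 3=29 → choose stop 1 (13).
From stop 1: stop 4=16, stop 3=28 → choose stop 4 (16).
From stop 4: stop 3=20 → choose stop 3 (20).
NN route Hub → stop 2 → stop 1 → stop 4 → stop 3 → Hub costs 87.
Optimal: Hub → stop 1 → stop 4 → stop 3 → stop 2 → Hub costs 78 (by enumerating all 12 distinct tours).
Excess = 87 − 78 = 9.

Excess over optimum: 9 miles.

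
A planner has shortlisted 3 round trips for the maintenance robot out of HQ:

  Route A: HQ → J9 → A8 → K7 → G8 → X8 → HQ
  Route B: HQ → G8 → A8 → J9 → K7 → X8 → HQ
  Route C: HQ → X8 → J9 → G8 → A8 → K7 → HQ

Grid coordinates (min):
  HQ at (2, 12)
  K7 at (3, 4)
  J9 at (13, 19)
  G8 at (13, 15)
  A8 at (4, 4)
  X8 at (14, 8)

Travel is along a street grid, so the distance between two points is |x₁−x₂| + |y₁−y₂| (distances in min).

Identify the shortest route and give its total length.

Shortest is Route C, total 62 min.

Route A: 18 + 24 + 1 + 21 + 8 + 16 = 88
Route B: 14 + 20 + 24 + 25 + 15 + 16 = 114
Route C: 16 + 12 + 4 + 20 + 1 + 9 = 62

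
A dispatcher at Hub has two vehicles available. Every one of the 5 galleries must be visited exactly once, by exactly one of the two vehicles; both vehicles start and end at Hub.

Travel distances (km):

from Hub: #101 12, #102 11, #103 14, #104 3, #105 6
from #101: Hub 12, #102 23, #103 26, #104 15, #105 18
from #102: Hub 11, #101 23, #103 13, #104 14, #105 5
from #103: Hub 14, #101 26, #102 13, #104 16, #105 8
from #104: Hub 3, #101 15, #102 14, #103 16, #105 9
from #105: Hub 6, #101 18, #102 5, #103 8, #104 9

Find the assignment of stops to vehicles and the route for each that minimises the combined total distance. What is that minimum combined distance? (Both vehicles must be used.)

Try each way of splitting the stops between the two vehicles (each non-empty) and, for each split, find the best tour for each vehicle:
  {#101} + {#102, #103, #104, #105}: 24 + 43 = 67
  {#102} + {#101, #103, #104, #105}: 22 + 57 = 79
  {#101, #102} + {#103, #104, #105}: 46 + 33 = 79
  {#103} + {#101, #102, #104, #105}: 28 + 52 = 80
  {#101, #103} + {#102, #104, #105}: 52 + 28 = 80
  {#102, #103} + {#101, #104, #105}: 38 + 42 = 80
  … (15 splits in total)
Best: vehicle 1 Hub → #101 → Hub = 24; vehicle 2 Hub → #102 → #105 → #103 → #104 → Hub = 43; combined 67.

67 km — the smallest possible combined total.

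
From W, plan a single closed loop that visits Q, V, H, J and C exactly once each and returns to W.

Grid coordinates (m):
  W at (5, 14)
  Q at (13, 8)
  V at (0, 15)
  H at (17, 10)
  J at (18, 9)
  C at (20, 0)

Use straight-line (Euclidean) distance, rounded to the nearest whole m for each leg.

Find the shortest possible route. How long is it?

Minimum total distance: 54 m.

W → Q → V → H → J → C → W: 10+15+18+1+9+21 = 74
W → Q → V → H → C → J → W: 10+15+18+10+9+14 = 76
W → Q → V → J → H → C → W: 10+15+19+1+10+21 = 76
W → Q → V → J → C → H → W: 10+15+19+9+10+13 = 76
W → Q → V → C → H → J → W: 10+15+25+10+1+14 = 75
W → Q → V → C → J → H → W: 10+15+25+9+1+13 = 73
W → Q → H → V → J → C → W: 10+4+18+19+9+21 = 81
W → Q → H → V → C → J → W: 10+4+18+25+9+14 = 80
W → Q → H → J → V → C → W: 10+4+1+19+25+21 = 80
W → Q → H → J → C → V → W: 10+4+1+9+25+5 = 54
W → Q → H → C → V → J → W: 10+4+10+25+19+14 = 82
W → Q → H → C → J → V → W: 10+4+10+9+19+5 = 57
W → Q → J → V → H → C → W: 10+5+19+18+10+21 = 83
W → Q → J → V → C → H → W: 10+5+19+25+10+13 = 82
… (46 more)
The minimum is 54.
One optimal route: W → Q → H → J → C → V → W (or its reverse).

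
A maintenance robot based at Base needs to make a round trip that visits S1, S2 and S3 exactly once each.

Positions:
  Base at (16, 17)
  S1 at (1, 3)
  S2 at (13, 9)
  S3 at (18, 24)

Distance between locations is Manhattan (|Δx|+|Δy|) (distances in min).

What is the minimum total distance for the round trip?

Shortest round trip = 76 min.

Base-S1-S2-S3-Base: 29+18+20+9 = 76
Base-S1-S3-S2-Base: 29+38+20+11 = 98
Base-S2-S1-S3-Base: 11+18+38+9 = 76
The minimum is 76.
One optimal route: Base → S1 → S2 → S3 → Base (or its reverse).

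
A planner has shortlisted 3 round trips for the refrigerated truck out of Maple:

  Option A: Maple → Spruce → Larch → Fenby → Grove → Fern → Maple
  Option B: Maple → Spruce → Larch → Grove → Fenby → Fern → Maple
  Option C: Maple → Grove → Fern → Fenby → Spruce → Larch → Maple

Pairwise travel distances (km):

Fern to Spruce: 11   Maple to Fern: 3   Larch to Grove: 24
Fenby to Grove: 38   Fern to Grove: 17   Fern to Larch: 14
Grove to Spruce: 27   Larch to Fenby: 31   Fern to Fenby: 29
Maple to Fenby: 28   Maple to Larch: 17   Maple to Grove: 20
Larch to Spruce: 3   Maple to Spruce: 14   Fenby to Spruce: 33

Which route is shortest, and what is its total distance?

Option A: 14 + 3 + 31 + 38 + 17 + 3 = 106
Option B: 14 + 3 + 24 + 38 + 29 + 3 = 111
Option C: 20 + 17 + 29 + 33 + 3 + 17 = 119

106 km — Option A is the shortest.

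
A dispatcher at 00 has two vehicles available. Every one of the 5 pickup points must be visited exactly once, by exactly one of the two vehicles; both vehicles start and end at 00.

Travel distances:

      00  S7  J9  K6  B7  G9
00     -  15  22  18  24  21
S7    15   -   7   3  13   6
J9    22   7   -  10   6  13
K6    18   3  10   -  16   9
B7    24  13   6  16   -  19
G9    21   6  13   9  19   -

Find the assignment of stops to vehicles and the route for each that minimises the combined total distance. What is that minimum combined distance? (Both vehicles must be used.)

100 — the smallest possible combined total.

There are 2^4 − 1 = 15 ways to divide the 5 stops into two non-empty groups. For each, the best each vehicle can do is its own shortest tour through its group:
  {S7} + {J9, K6, B7, G9}: 30 + 70 = 100
  {J9} + {S7, K6, B7, G9}: 44 + 70 = 114
  {S7, J9} + {K6, B7, G9}: 44 + 70 = 114
  {K6} + {S7, J9, B7, G9}: 36 + 64 = 100
  {S7, K6} + {J9, B7, G9}: 36 + 64 = 100
  {J9, K6} + {S7, B7, G9}: 50 + 64 = 114
  … (15 splits in total)
Best: vehicle 1 00 → S7 → 00 = 30; vehicle 2 00 → K6 → G9 → J9 → B7 → 00 = 70; combined 100.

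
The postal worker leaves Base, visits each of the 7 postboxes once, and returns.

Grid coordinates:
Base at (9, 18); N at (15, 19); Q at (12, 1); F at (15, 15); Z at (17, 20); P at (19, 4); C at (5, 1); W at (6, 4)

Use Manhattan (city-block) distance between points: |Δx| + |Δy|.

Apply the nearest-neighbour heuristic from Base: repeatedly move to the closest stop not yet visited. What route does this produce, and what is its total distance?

Nearest-neighbour total = 70; route Base → N → Z → F → P → Q → C → W → Base.

From Base: distances to unvisited — N=7, F=9, Z=10, W=17, Q=20, C=21, P=24. Nearest is N (7).
From N: distances to unvisited — Z=3, F=4, P=19, Q=21, W=24, C=28. Nearest is Z (3).
From Z: distances to unvisited — F=7, P=18, Q=24, W=27, C=31. Nearest is F (7).
From F: distances to unvisited — P=15, Q=17, W=20, C=24. Nearest is P (15).
From P: distances to unvisited — Q=10, W=13, C=17. Nearest is Q (10).
From Q: distances to unvisited — C=7, W=9. Nearest is C (7).
From C: distances to unvisited — W=4. Nearest is W (4).
Return W→Base: 17.
Total = 7 + 3 + 7 + 15 + 10 + 7 + 4 + 17 = 70.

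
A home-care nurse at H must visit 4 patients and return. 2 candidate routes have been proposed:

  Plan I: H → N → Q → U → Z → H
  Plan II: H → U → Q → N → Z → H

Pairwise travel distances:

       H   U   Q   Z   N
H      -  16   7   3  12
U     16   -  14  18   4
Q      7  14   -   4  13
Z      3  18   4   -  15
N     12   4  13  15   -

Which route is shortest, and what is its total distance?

60 — Plan I is the shortest.

Plan I: 12 + 13 + 14 + 18 + 3 = 60
Plan II: 16 + 14 + 13 + 15 + 3 = 61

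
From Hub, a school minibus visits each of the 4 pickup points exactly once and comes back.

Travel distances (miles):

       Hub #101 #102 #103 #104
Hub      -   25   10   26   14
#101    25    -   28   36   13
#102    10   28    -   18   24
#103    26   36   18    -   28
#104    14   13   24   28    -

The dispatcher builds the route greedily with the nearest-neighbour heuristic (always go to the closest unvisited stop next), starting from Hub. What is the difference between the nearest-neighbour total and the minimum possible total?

Hub: #102=10, #104=14, #101=25, #103=26 ⇒ #102
#102: #103=18, #104=24, #101=28 ⇒ #103
#103: #104=28, #101=36 ⇒ #104
#104: #101=13 ⇒ #101
NN route Hub → #102 → #103 → #104 → #101 → Hub costs 94.
Optimal: Hub → #102 → #103 → #101 → #104 → Hub costs 91 (by enumerating all 12 distinct tours).
Excess = 94 − 91 = 3.

The nearest-neighbour route is 3 miles longer than optimal.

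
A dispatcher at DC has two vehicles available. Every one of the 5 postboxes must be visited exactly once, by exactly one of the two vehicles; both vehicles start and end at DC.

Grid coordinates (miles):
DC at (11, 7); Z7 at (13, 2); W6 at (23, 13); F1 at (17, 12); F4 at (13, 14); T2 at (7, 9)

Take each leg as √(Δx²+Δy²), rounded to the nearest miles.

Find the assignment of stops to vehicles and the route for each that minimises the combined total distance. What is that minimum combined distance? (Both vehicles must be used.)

Minimum combined distance: 45 miles.

Try each way of splitting the stops between the two vehicles (each non-empty) and, for each split, find the best tour for each vehicle:
  {Z7} + {W6, F1, F4, T2}: 10 + 35 = 45
  {W6} + {Z7, F1, F4, T2}: 26 + 32 = 58
  {Z7, W6} + {F1, F4, T2}: 33 + 24 = 57
  {F1} + {Z7, W6, F4, T2}: 16 + 42 = 58
  {Z7, F1} + {W6, F4, T2}: 24 + 35 = 59
  {W6, F1} + {Z7, F4, T2}: 27 + 29 = 56
  … (15 splits in total)
Best: vehicle 1 DC → Z7 → DC = 10; vehicle 2 DC → W6 → F1 → F4 → T2 → DC = 35; combined 45.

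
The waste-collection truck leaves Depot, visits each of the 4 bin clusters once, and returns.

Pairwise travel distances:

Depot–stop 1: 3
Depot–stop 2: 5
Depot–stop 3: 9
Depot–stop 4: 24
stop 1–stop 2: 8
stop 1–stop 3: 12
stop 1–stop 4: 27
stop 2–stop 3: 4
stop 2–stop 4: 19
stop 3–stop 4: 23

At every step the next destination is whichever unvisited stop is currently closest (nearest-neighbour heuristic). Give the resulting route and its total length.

Nearest-neighbour total = 62; route Depot → stop 1 → stop 2 → stop 3 → stop 4 → Depot.

At Depot the remaining stops are stop 1 3, stop 2 5, stop 3 9, stop 4 24; go to stop 1.
At stop 1 the remaining stops are stop 2 8, stop 3 12, stop 4 27; go to stop 2.
At stop 2 the remaining stops are stop 3 4, stop 4 19; go to stop 3.
At stop 3 the remaining stops are stop 4 23; go to stop 4.
Return stop 4→Depot: 24.
Total = 3 + 8 + 4 + 23 + 24 = 62.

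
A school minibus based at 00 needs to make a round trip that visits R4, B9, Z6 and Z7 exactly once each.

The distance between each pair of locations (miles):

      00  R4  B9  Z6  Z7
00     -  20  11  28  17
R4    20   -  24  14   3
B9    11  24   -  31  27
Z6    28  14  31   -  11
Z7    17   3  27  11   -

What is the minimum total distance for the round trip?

Shortest round trip = 76 miles.

00-R4-B9-Z6-Z7-00: 20+24+31+11+17 = 103
00-R4-B9-Z7-Z6-00: 20+24+27+11+28 = 110
00-R4-Z6-B9-Z7-00: 20+14+31+27+17 = 109
00-R4-Z6-Z7-B9-00: 20+14+11+27+11 = 83
00-R4-Z7-B9-Z6-00: 20+3+27+31+28 = 109
00-R4-Z7-Z6-B9-00: 20+3+11+31+11 = 76
00-B9-R4-Z6-Z7-00: 11+24+14+11+17 = 77
00-B9-R4-Z7-Z6-00: 11+24+3+11+28 = 77
00-B9-Z6-R4-Z7-00: 11+31+14+3+17 = 76
00-B9-Z7-R4-Z6-00: 11+27+3+14+28 = 83
00-Z6-R4-B9-Z7-00: 28+14+24+27+17 = 110
00-Z6-B9-R4-Z7-00: 28+31+24+3+17 = 103
The minimum is 76.
One optimal route: 00 → R4 → Z7 → Z6 → B9 → 00 (or its reverse).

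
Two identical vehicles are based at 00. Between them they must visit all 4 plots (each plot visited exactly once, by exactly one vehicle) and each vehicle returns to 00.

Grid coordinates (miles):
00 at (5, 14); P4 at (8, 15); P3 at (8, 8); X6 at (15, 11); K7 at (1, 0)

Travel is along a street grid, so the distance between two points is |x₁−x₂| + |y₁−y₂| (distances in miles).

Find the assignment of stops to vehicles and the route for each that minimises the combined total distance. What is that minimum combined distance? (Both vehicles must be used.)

Try each way of splitting the stops between the two vehicles (each non-empty) and, for each split, find the best tour for each vehicle:
  {P4} + {P3, X6, K7}: 8 + 56 = 64
  {P3} + {P4, X6, K7}: 18 + 58 = 76
  {P4, P3} + {X6, K7}: 20 + 56 = 76
  {X6} + {P4, P3, K7}: 26 + 44 = 70
  {P4, X6} + {P3, K7}: 28 + 42 = 70
  {P3, X6} + {P4, K7}: 32 + 44 = 76
  … (7 splits in total)
Best: vehicle 1 00 → P4 → 00 = 8; vehicle 2 00 → X6 → P3 → K7 → 00 = 56; combined 64.

64 miles — the smallest possible combined total.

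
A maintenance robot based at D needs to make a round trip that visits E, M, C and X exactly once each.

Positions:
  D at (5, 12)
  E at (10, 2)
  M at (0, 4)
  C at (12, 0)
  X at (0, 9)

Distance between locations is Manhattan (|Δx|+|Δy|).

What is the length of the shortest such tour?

Shortest round trip = 48.

With 4 stops there are 4!/2 = 12 distinct round trips (a route and its reverse cost the same).
D → E → M → C → X → D: 15+12+16+21+8 = 72
D → E → M → X → C → D: 15+12+5+21+19 = 72
D → E → C → M → X → D: 15+4+16+5+8 = 48
D → E → C → X → M → D: 15+4+21+5+13 = 58
D → E → X → M → C → D: 15+17+5+16+19 = 72
D → E → X → C → M → D: 15+17+21+16+13 = 82
D → M → E → C → X → D: 13+12+4+21+8 = 58
D → M → E → X → C → D: 13+12+17+21+19 = 82
D → M → C → E → X → D: 13+16+4+17+8 = 58
D → M → X → E → C → D: 13+5+17+4+19 = 58
D → C → E → M → X → D: 19+4+12+5+8 = 48
D → C → M → E → X → D: 19+16+12+17+8 = 72
The minimum is 48.
One optimal route: D → E → C → M → X → D (or its reverse).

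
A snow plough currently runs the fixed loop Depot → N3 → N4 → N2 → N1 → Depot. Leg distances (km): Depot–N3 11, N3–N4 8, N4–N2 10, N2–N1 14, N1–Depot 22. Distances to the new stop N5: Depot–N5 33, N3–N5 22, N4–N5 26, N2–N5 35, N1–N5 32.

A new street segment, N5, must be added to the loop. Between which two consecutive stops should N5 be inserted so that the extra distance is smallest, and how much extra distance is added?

Adding 40 km by placing N5 on the N3–N4 leg.

Insertion cost between consecutive stops i–j is d(i,N5) + d(N5,j) − d(i,j):
  between Depot and N3: 33 + 22 − 11 = 44
  between N3 and N4: 22 + 26 − 8 = 40
  between N4 and N2: 26 + 35 − 10 = 51
  between N2 and N1: 35 + 32 − 14 = 53
  between N1 and Depot: 32 + 33 − 22 = 43
Cheapest insertion is between N3 and N4, adding 40.
New total = 65 + 40 = 105.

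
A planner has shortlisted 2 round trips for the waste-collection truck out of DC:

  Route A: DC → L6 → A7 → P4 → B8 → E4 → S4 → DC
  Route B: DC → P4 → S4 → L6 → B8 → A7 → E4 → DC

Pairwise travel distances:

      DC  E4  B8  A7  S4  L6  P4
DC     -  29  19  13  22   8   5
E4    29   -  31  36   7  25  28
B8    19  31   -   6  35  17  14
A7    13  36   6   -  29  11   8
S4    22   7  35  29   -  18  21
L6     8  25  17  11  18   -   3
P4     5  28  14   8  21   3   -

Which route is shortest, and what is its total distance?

101 — Route A is the shortest.

Route A: 8 + 11 + 8 + 14 + 31 + 7 + 22 = 101
Route B: 5 + 21 + 18 + 17 + 6 + 36 + 29 = 132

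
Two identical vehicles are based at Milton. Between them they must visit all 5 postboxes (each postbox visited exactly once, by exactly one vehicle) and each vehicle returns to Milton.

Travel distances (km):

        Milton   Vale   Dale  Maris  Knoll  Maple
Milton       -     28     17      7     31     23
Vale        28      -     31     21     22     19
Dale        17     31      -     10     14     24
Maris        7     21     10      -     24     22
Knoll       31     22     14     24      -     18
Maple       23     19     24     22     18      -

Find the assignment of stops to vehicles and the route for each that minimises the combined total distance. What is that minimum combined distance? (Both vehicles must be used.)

Minimum combined distance: 109 km.

There are 2^4 − 1 = 15 ways to divide the 5 stops into two non-empty groups. For each, the best each vehicle can do is its own shortest tour through its group:
  {Vale} + {Dale, Maris, Knoll, Maple}: 56 + 72 = 128
  {Dale} + {Vale, Maris, Knoll, Maple}: 34 + 91 = 125
  {Vale, Dale} + {Maris, Knoll, Maple}: 76 + 72 = 148
  {Maris} + {Vale, Dale, Knoll, Maple}: 14 + 95 = 109
  {Vale, Maris} + {Dale, Knoll, Maple}: 56 + 72 = 128
  {Dale, Maris} + {Vale, Knoll, Maple}: 34 + 91 = 125
  … (15 splits in total)
Best: vehicle 1 Milton → Maris → Milton = 14; vehicle 2 Milton → Dale → Knoll → Vale → Maple → Milton = 95; combined 109.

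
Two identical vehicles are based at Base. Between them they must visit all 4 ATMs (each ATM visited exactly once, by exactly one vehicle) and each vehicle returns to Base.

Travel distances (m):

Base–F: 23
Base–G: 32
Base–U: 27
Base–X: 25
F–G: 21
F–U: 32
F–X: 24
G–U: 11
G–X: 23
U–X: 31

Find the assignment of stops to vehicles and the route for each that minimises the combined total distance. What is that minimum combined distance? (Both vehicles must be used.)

Try each way of splitting the stops between the two vehicles (each non-empty) and, for each split, find the best tour for each vehicle:
  {F} + {G, U, X}: 46 + 86 = 132
  {G} + {F, U, X}: 64 + 105 = 169
  {F, G} + {U, X}: 76 + 83 = 159
  {U} + {F, G, X}: 54 + 92 = 146
  {F, U} + {G, X}: 82 + 80 = 162
  {G, U} + {F, X}: 70 + 72 = 142
  … (7 splits in total)
Best: vehicle 1 Base → F → Base = 46; vehicle 2 Base → U → G → X → Base = 86; combined 132.

132 m — the smallest possible combined total.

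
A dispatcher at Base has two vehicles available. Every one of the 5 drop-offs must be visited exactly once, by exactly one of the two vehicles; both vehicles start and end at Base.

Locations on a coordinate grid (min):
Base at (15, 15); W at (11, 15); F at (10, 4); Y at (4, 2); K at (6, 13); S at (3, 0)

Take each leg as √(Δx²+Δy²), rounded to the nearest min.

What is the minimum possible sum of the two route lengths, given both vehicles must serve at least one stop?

Try each way of splitting the stops between the two vehicles (each non-empty) and, for each split, find the best tour for each vehicle:
  {W} + {F, Y, K, S}: 8 + 42 = 50
  {F} + {W, Y, K, S}: 24 + 41 = 65
  {W, F} + {Y, K, S}: 27 + 41 = 68
  {Y} + {W, F, K, S}: 34 + 42 = 76
  {W, Y} + {F, K, S}: 36 + 42 = 78
  {F, Y} + {W, K, S}: 35 + 41 = 76
  … (15 splits in total)
Best: vehicle 1 Base → W → Base = 8; vehicle 2 Base → F → Y → S → K → Base = 42; combined 50.

50 min — the smallest possible combined total.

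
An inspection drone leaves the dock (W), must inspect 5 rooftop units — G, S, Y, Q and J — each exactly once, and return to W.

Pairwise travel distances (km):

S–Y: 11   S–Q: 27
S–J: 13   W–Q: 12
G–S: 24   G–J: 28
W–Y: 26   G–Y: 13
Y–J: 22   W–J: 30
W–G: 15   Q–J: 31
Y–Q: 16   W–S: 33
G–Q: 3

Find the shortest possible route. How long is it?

82 km — the shortest possible round trip.

With 5 stops there are 5!/2 = 60 distinct round trips (a route and its reverse cost the same).
W → G → S → Y → Q → J → W: 15+24+11+16+31+30 = 127
W → G → S → Y → J → Q → W: 15+24+11+22+31+12 = 115
W → G → S → Q → Y → J → W: 15+24+27+16+22+30 = 134
W → G → S → Q → J → Y → W: 15+24+27+31+22+26 = 145
W → G → S → J → Y → Q → W: 15+24+13+22+16+12 = 102
W → G → S → J → Q → Y → W: 15+24+13+31+16+26 = 125
W → G → Y → S → Q → J → W: 15+13+11+27+31+30 = 127
W → G → Y → S → J → Q → W: 15+13+11+13+31+12 = 95
W → G → Y → Q → S → J → W: 15+13+16+27+13+30 = 114
W → G → Y → Q → J → S → W: 15+13+16+31+13+33 = 121
W → G → Y → J → S → Q → W: 15+13+22+13+27+12 = 102
W → G → Y → J → Q → S → W: 15+13+22+31+27+33 = 141
W → G → Q → S → Y → J → W: 15+3+27+11+22+30 = 108
W → G → Q → S → J → Y → W: 15+3+27+13+22+26 = 106
… (46 more)
W → Q → G → Y → S → J → W: 12+3+13+11+13+30 = 82  ← best
The minimum is 82.
One optimal route: W → Q → G → Y → S → J → W (or its reverse).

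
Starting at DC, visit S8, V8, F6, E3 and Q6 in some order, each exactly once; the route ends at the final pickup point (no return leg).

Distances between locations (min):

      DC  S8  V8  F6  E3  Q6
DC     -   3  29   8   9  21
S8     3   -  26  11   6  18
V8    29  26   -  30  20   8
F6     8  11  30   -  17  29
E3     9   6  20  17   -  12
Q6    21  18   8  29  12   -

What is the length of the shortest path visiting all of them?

There are 5! = 120 possible orderings.
DC - S8 - V8 - F6 - E3 - Q6: 3+26+30+17+12 = 88
DC - S8 - V8 - F6 - Q6 - E3: 3+26+30+29+12 = 100
DC - S8 - V8 - E3 - F6 - Q6: 3+26+20+17+29 = 95
DC - S8 - V8 - E3 - Q6 - F6: 3+26+20+12+29 = 90
DC - S8 - V8 - Q6 - F6 - E3: 3+26+8+29+17 = 83
DC - S8 - V8 - Q6 - E3 - F6: 3+26+8+12+17 = 66
DC - S8 - F6 - V8 - E3 - Q6: 3+11+30+20+12 = 76
DC - S8 - F6 - V8 - Q6 - E3: 3+11+30+8+12 = 64
DC - S8 - F6 - E3 - V8 - Q6: 3+11+17+20+8 = 59
DC - S8 - F6 - E3 - Q6 - V8: 3+11+17+12+8 = 51
DC - S8 - F6 - Q6 - V8 - E3: 3+11+29+8+20 = 71
DC - S8 - F6 - Q6 - E3 - V8: 3+11+29+12+20 = 75
DC - S8 - E3 - V8 - F6 - Q6: 3+6+20+30+29 = 88
DC - S8 - E3 - V8 - Q6 - F6: 3+6+20+8+29 = 66
… (106 more)
DC - F6 - S8 - E3 - Q6 - V8: 8+11+6+12+8 = 45  ← best
The minimum is 45.
One shortest path: DC → F6 → S8 → E3 → Q6 → V8.

Shortest open route: 45 min.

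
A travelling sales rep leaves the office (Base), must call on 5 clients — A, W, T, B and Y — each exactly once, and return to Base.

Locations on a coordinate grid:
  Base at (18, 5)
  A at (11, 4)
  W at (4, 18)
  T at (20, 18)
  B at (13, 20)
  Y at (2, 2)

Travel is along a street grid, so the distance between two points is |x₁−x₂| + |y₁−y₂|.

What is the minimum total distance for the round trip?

Minimum total distance: 72.

With 5 stops there are 5!/2 = 60 distinct round trips (a route and its reverse cost the same).
Base - A - W - T - B - Y - Base: 8+21+16+9+29+19 = 102
Base - A - W - T - Y - B - Base: 8+21+16+34+29+20 = 128
Base - A - W - B - T - Y - Base: 8+21+11+9+34+19 = 102
Base - A - W - B - Y - T - Base: 8+21+11+29+34+15 = 118
Base - A - W - Y - T - B - Base: 8+21+18+34+9+20 = 110
Base - A - W - Y - B - T - Base: 8+21+18+29+9+15 = 100
Base - A - T - W - B - Y - Base: 8+23+16+11+29+19 = 106
Base - A - T - W - Y - B - Base: 8+23+16+18+29+20 = 114
Base - A - T - B - W - Y - Base: 8+23+9+11+18+19 = 88
Base - A - T - B - Y - W - Base: 8+23+9+29+18+27 = 114
Base - A - T - Y - W - B - Base: 8+23+34+18+11+20 = 114
Base - A - T - Y - B - W - Base: 8+23+34+29+11+27 = 132
Base - A - B - W - T - Y - Base: 8+18+11+16+34+19 = 106
Base - A - B - W - Y - T - Base: 8+18+11+18+34+15 = 104
… (46 more)
Base - A - Y - W - B - T - Base: 8+11+18+11+9+15 = 72  ← best
The minimum is 72.
One optimal route: Base → A → Y → W → B → T → Base (or its reverse).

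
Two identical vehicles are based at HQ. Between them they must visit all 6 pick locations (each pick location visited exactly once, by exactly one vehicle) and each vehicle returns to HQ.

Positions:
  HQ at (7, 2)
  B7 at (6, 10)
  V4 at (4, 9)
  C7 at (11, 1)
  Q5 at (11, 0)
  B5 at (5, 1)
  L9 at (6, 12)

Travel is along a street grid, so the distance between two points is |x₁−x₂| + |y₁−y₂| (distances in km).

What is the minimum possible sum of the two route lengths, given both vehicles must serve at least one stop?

Try each way of splitting the stops between the two vehicles (each non-empty) and, for each split, find the best tour for each vehicle:
  {B7} + {V4, C7, Q5, B5, L9}: 18 + 38 = 56
  {V4} + {B7, C7, Q5, B5, L9}: 20 + 36 = 56
  {B7, V4} + {C7, Q5, B5, L9}: 22 + 36 = 58
  {C7} + {B7, V4, Q5, B5, L9}: 10 + 38 = 48
  {B7, C7} + {V4, Q5, B5, L9}: 28 + 38 = 66
  {V4, C7} + {B7, Q5, B5, L9}: 30 + 36 = 66
  … (31 splits in total)
  {C7, Q5} + {B7, V4, B5, L9}: 12 + 28 = 40  ← best
Best: vehicle 1 HQ → C7 → Q5 → HQ = 12; vehicle 2 HQ → B7 → L9 → V4 → B5 → HQ = 28; combined 40.

Minimum combined distance: 40 km.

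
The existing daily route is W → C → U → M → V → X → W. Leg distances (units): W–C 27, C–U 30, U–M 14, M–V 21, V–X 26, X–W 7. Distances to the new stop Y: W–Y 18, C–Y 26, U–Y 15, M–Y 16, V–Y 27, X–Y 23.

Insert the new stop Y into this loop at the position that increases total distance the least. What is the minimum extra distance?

Insertion cost between consecutive stops i–j is d(i,Y) + d(Y,j) − d(i,j):
  between W and C: 18 + 26 − 27 = 17
  between C and U: 26 + 15 − 30 = 11
  between U and M: 15 + 16 − 14 = 17
  between M and V: 16 + 27 − 21 = 22
  between V and X: 27 + 23 − 26 = 24
  between X and W: 23 + 18 − 7 = 34
Cheapest insertion is between C and U, adding 11.
New total = 125 + 11 = 136.

+11 — insert Y between C and U.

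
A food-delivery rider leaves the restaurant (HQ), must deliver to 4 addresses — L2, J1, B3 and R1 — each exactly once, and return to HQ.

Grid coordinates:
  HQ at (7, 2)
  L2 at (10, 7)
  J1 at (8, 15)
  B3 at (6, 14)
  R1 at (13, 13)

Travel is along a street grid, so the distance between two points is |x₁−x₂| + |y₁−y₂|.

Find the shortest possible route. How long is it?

Shortest round trip = 40.

With 4 stops there are 4!/2 = 12 distinct round trips (a route and its reverse cost the same).
HQ - L2 - J1 - B3 - R1 - HQ: 8+10+3+8+17 = 46
HQ - L2 - J1 - R1 - B3 - HQ: 8+10+7+8+13 = 46
HQ - L2 - B3 - J1 - R1 - HQ: 8+11+3+7+17 = 46
HQ - L2 - B3 - R1 - J1 - HQ: 8+11+8+7+14 = 48
HQ - L2 - R1 - J1 - B3 - HQ: 8+9+7+3+13 = 40
HQ - L2 - R1 - B3 - J1 - HQ: 8+9+8+3+14 = 42
HQ - J1 - L2 - B3 - R1 - HQ: 14+10+11+8+17 = 60
HQ - J1 - L2 - R1 - B3 - HQ: 14+10+9+8+13 = 54
HQ - J1 - B3 - L2 - R1 - HQ: 14+3+11+9+17 = 54
HQ - J1 - R1 - L2 - B3 - HQ: 14+7+9+11+13 = 54
HQ - B3 - L2 - J1 - R1 - HQ: 13+11+10+7+17 = 58
HQ - B3 - J1 - L2 - R1 - HQ: 13+3+10+9+17 = 52
The minimum is 40.
One optimal route: HQ → L2 → R1 → J1 → B3 → HQ (or its reverse).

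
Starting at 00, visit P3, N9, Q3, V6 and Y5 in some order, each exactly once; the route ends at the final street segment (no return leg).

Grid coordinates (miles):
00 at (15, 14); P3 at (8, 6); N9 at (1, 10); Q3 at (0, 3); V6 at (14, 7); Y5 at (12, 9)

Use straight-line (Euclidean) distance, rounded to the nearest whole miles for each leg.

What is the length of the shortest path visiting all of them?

Minimum one-way distance = 30 miles.

There are 5! = 120 possible orderings.
00→P3→N9→Q3→V6→Y5: 11+8+7+15+3 = 44
00→P3→N9→Q3→Y5→V6: 11+8+7+13+3 = 42
00→P3→N9→V6→Q3→Y5: 11+8+13+15+13 = 60
00→P3→N9→V6→Y5→Q3: 11+8+13+3+13 = 48
00→P3→N9→Y5→Q3→V6: 11+8+11+13+15 = 58
00→P3→N9→Y5→V6→Q3: 11+8+11+3+15 = 48
00→P3→Q3→N9→V6→Y5: 11+9+7+13+3 = 43
00→P3→Q3→N9→Y5→V6: 11+9+7+11+3 = 41
00→P3→Q3→V6→N9→Y5: 11+9+15+13+11 = 59
00→P3→Q3→V6→Y5→N9: 11+9+15+3+11 = 49
00→P3→Q3→Y5→N9→V6: 11+9+13+11+13 = 57
00→P3→Q3→Y5→V6→N9: 11+9+13+3+13 = 49
00→P3→V6→N9→Q3→Y5: 11+6+13+7+13 = 50
00→P3→V6→N9→Y5→Q3: 11+6+13+11+13 = 54
… (106 more)
00→V6→Y5→P3→N9→Q3: 7+3+5+8+7 = 30  ← best
The minimum is 30.
One shortest path: 00 → V6 → Y5 → P3 → N9 → Q3.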